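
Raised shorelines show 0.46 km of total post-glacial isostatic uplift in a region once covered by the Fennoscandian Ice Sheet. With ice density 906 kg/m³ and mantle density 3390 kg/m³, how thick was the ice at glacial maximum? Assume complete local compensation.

u = t ρ_ice/ρ_m → t = u ρ_m/ρ_ice = 0.46 km × 3390/906 = 1.72 km.

1.72 km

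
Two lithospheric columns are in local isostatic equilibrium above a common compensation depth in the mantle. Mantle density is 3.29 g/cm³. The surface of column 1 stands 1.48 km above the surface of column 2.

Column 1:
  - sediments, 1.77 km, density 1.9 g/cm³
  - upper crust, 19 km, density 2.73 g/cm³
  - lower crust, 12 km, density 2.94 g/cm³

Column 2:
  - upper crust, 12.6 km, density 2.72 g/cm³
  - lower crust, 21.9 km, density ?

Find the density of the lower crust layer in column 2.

3.05 g/cm³

Take the compensation level at the base of the deeper column (depth z_c below the surface of column 1) and equate Σ ρ_i t_i down to z_c; mantle fills any gap and the z_c terms cancel.
Column 1: 1.77×1.9 + 19×2.73 + 12×2.94 + (z_c − 32.77)×3.29
Column 2: 1.48×0 + 12.6×2.72 + 21.9×ρ + (z_c − 1.48 − 34.5)×3.29
The z_c×3.29 term appears on both sides and cancels. Collect the known terms of each column as K = Σ(ρt)_known − 3.29 × (depth of known layers): K_1 = 90.513 − 3.29×32.77 = −17.3003; K_2 = 34.272 − 3.29×(1.48 + 34.5) = −84.1022.
Balance: K_1 = K_2 + 21.9×ρ, so ρ = (K_1 − K_2)/21.9 = 66.8019/21.9 = 3.05 g/cm³.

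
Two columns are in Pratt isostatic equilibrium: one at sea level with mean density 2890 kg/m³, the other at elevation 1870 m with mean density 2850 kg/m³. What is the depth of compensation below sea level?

ρ_ref D = ρ (D + h) → D (ρ_ref − ρ) = ρ h.
D = ρ h/(ρ_ref − ρ) = 2850 × 1870 m/(2890 − 2850) = 133000 m.

133000 m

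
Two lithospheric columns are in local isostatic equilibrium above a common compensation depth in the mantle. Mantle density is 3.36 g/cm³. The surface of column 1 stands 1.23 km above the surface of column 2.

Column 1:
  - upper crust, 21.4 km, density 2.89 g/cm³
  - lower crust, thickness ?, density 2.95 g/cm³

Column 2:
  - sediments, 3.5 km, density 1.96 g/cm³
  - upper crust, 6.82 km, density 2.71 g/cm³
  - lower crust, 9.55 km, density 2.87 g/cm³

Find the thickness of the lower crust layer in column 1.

Take the compensation level at the base of the deeper column (depth z_c below the surface of column 1) and equate Σ ρ_i t_i down to z_c; mantle fills any gap and the z_c terms cancel.
Column 1: 21.4×2.89 + x×2.95 + (z_c − 21.4 − x)×3.36
Column 2: 1.23×0 + 3.5×1.96 + 6.82×2.71 + 9.55×2.87 + (z_c − 1.23 − 19.87)×3.36
The z_c×3.36 term appears on both sides and cancels. Collect the known terms of each column as K = Σ(ρt)_known − 3.36 × (depth of known layers): K_1 = 61.846 − 3.36×21.4 = −10.058; K_2 = 52.7507 − 3.36×(1.23 + 19.87) = −18.1453.
Balance: K_1 − x×(3.36 − 2.95) = K_2, so x = (K_1 − K_2)/(3.36 − 2.95) = 8.0873/0.41 = 19.7 km.

19.7 km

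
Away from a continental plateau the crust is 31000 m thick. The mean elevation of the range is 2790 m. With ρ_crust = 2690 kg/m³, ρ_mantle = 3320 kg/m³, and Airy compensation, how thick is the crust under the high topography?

Root depth r = h ρ_c / (ρ_m − ρ_c) = 2790 m × 2690 / 630 = 11910 m.
Total thickness = T + h + r = 31000 m + 2790 m + 11910 m = 45700 m.

45700 m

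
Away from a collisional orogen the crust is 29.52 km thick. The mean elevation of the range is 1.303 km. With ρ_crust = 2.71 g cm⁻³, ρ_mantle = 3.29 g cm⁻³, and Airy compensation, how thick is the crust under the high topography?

36.9 km

Root depth r = h ρ_c / (ρ_m − ρ_c) = 1.303 km × 2.71 / 0.58 = 6.088 km.
Total thickness = T + h + r = 29.52 km + 1.303 km + 6.088 km = 36.9 km.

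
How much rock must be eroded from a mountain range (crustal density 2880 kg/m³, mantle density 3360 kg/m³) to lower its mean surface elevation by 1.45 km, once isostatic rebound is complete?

10.2 km

Net drop Δ = e − u = e − e ρ_c/ρ_m = e (ρ_m − ρ_c)/ρ_m.
e = Δ ρ_m/(ρ_m − ρ_c) = 1.45 km × 3360/480 = 10.2 km.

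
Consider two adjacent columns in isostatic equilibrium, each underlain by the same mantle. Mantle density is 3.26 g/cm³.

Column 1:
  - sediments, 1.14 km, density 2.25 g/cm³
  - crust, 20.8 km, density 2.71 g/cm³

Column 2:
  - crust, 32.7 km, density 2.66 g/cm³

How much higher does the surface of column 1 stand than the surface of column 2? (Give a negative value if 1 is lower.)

−2.16 km

For any compensation level in the mantle, the mantle terms cancel and isostasy reduces to e = (Σt_1 − Σt_2) − (Σ(ρt)_1 − Σ(ρt)_2) / ρ_m.
Σt_1 = 21.94 km; Σt_2 = 32.7 km; Σ(ρt)_1 = 58.933; Σ(ρt)_2 = 86.982 (in km·g/cm³).
e = (21.94 − 32.7) − (58.933 − 86.982) / 3.26 = −2.16 km.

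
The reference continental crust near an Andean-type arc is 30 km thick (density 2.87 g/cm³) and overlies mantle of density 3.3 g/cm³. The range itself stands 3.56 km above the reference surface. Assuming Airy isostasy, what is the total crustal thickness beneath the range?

Root depth r = h ρ_c / (ρ_m − ρ_c) = 3.56 km × 2.87 / 0.43 = 23.76 km.
Total thickness = T + h + r = 30 km + 3.56 km + 23.76 km = 57.3 km.

57.3 km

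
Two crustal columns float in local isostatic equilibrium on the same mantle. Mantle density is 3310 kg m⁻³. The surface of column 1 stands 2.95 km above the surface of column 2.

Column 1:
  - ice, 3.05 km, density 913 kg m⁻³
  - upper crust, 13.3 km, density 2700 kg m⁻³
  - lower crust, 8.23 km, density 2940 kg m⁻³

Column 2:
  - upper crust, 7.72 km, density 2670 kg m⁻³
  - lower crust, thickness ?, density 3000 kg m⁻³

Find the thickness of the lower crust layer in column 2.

Take the compensation level at the base of the deeper column (depth z_c below the surface of column 1) and equate Σ ρ_i t_i down to z_c; mantle fills any gap and the z_c terms cancel.
Column 1: 3.05×913 + 13.3×2700 + 8.23×2940 + (z_c − 24.58)×3310
Column 2: 2.95×0 + 7.72×2670 + x×3000 + (z_c − 2.95 − 7.72 − x)×3310
The z_c×3310 term appears on both sides and cancels. Collect the known terms of each column as K = Σ(ρt)_known − 3310 × (depth of known layers): K_1 = 62890.85 − 3310×24.58 = −18468.95; K_2 = 20612.4 − 3310×(2.95 + 7.72) = −14705.3.
Balance: K_1 = K_2 − x×(3310 − 3000), so x = (K_2 − K_1)/(3310 − 3000) = 3763.65/310 = 12.1 km.

12.1 km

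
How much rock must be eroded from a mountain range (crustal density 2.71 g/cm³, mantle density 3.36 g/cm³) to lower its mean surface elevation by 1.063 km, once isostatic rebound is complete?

Net drop Δ = e − u = e − e ρ_c/ρ_m = e (ρ_m − ρ_c)/ρ_m.
e = Δ ρ_m/(ρ_m − ρ_c) = 1.063 km × 3.36/0.65 = 5.49 km.

5.49 km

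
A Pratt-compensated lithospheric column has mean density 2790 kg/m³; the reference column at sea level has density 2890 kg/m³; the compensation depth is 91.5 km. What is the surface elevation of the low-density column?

ρ_ref D = ρ (D + h) → h = D (ρ_ref − ρ)/ρ.
h = 91.5 km × (2890 − 2790)/2790 = 3.28 km.

3.28 km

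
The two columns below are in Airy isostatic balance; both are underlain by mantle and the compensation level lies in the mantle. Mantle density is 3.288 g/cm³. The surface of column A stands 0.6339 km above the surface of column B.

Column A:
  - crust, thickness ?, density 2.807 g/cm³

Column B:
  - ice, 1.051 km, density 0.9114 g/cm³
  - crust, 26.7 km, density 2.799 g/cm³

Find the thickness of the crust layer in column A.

Take the compensation level at the base of the deeper column (depth z_c below the surface of column A) and equate Σ ρ_i t_i down to z_c; mantle fills any gap and the z_c terms cancel.
Column A: x×2.807 + (z_c − 0 − x)×3.288
Column B: 0.6339×0 + 1.051×0.9114 + 26.7×2.799 + (z_c − 0.6339 − 27.751)×3.288
The z_c×3.288 term appears on both sides and cancels. Collect the known terms of each column as K = Σ(ρt)_known − 3.288 × (depth of known layers): K_A = 0 − 3.288×0 = 0; K_B = 75.6911814 − 3.288×(0.6339 + 27.751) = −17.6383698.
Balance: K_A − x×(3.288 − 2.807) = K_B, so x = (K_A − K_B)/(3.288 − 2.807) = 17.6384/0.481 = 36.7 km.

36.7 km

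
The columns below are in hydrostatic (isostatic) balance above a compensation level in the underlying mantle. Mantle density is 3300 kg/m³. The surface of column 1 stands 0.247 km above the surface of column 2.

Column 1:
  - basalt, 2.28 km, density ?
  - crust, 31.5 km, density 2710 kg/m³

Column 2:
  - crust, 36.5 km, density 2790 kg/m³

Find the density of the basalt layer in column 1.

2930 kg/m³

Take the compensation level at the base of the deeper column (depth z_c below the surface of column 1) and equate Σ ρ_i t_i down to z_c; mantle fills any gap and the z_c terms cancel.
Column 1: 2.28×ρ + 31.5×2710 + (z_c − 33.78)×3300
Column 2: 0.247×0 + 36.5×2790 + (z_c − 0.247 − 36.5)×3300
The z_c×3300 term appears on both sides and cancels. Collect the known terms of each column as K = Σ(ρt)_known − 3300 × (depth of known layers): K_1 = 85365 − 3300×33.78 = −26109; K_2 = 101835 − 3300×(0.247 + 36.5) = −19430.1.
Balance: K_1 + 2.28×ρ = K_2, so ρ = (K_2 − K_1)/2.28 = 6678.9/2.28 = 2930 kg/m³.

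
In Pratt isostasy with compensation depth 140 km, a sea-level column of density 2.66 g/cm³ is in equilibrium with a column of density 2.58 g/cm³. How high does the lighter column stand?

4.34 km

ρ_ref D = ρ (D + h) → h = D (ρ_ref − ρ)/ρ.
h = 140 km × (2.66 − 2.58)/2.58 = 4.34 km.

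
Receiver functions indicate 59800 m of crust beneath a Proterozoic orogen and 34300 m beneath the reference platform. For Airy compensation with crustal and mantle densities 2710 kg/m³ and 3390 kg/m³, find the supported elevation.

Excess crust Δ = 59800 m − 34300 m = 25500 m, split between elevation h and root r with h + r = Δ.
Airy balance ρ_c h = (ρ_m − ρ_c) r gives r = h ρ_c/(ρ_m − ρ_c), so h (1 + ρ_c/(ρ_m − ρ_c)) = Δ, i.e. h = Δ (ρ_m − ρ_c)/ρ_m.
h = 25500 m × 680/3390 = 5120 m.

5120 m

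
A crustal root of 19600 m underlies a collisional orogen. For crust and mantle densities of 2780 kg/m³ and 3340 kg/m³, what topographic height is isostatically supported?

For local isostatic compensation: ρ_c h = (ρ_m − ρ_c) r.
h = r (ρ_m − ρ_c) / ρ_c = 19600 m × (3340 − 2780) / 2780 = 3950 m.

3950 m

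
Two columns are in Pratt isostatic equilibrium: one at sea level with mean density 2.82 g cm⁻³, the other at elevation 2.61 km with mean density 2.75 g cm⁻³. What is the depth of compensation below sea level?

ρ_ref D = ρ (D + h) → D (ρ_ref − ρ) = ρ h.
D = ρ h/(ρ_ref − ρ) = 2.75 × 2.61 km/(2.82 − 2.75) = 103 km.

103 km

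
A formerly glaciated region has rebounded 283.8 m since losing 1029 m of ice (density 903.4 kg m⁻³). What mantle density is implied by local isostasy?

3280 kg m⁻³

ρ_m = ρ_ice t / u = 903.4 × 1029 m/283.8 m = 3280 kg m⁻³.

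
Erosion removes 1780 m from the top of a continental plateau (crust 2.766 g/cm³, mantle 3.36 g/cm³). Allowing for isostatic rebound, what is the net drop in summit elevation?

315 m

Rebound u = e ρ_c/ρ_m = 1780 m × 2.766/3.36 = 1465 m.
Net surface drop = e − u = 1780 m − 1465 m = e (ρ_m − ρ_c)/ρ_m = 315 m.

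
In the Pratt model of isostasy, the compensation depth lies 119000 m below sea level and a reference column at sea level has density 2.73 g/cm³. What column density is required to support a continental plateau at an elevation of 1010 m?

Pratt balance: ρ_ref D = ρ (D + h).
ρ = ρ_ref D/(D + h) = 2.73 × 119000 m/(119000 m + 1010 m) = 2.71 g/cm³.

2.71 g/cm³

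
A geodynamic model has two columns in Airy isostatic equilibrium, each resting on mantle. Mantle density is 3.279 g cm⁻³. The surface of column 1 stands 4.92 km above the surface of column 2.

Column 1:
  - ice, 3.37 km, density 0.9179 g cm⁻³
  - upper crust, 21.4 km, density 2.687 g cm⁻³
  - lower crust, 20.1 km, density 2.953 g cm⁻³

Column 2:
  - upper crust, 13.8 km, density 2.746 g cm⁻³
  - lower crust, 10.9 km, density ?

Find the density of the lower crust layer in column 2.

Take the compensation level at the base of the deeper column (depth z_c below the surface of column 1) and equate Σ ρ_i t_i down to z_c; mantle fills any gap and the z_c terms cancel.
Column 1: 3.37×0.9179 + 21.4×2.687 + 20.1×2.953 + (z_c − 44.87)×3.279
Column 2: 4.92×0 + 13.8×2.746 + 10.9×ρ + (z_c − 4.92 − 24.7)×3.279
The z_c×3.279 term appears on both sides and cancels. Collect the known terms of each column as K = Σ(ρt)_known − 3.279 × (depth of known layers): K_1 = 119.950423 − 3.279×44.87 = −27.178307; K_2 = 37.8948 − 3.279×(4.92 + 24.7) = −59.22918.
Balance: K_1 = K_2 + 10.9×ρ, so ρ = (K_1 − K_2)/10.9 = 32.0509/10.9 = 2.94 g cm⁻³.

2.94 g cm⁻³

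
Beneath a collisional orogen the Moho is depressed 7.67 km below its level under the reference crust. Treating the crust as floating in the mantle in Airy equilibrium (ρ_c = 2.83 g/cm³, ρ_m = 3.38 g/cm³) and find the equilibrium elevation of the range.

Isostatic balance requires: ρ_c h = (ρ_m − ρ_c) r.
h = r (ρ_m − ρ_c) / ρ_c = 7.67 km × (3.38 − 2.83) / 2.83 = 1.49 km.

1.49 km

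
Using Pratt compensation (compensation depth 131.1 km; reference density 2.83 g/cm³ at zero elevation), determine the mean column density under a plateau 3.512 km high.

2.76 g/cm³

Pratt balance: ρ_ref D = ρ (D + h).
ρ = ρ_ref D/(D + h) = 2.83 × 131.1 km/(131.1 km + 3.512 km) = 2.76 g/cm³.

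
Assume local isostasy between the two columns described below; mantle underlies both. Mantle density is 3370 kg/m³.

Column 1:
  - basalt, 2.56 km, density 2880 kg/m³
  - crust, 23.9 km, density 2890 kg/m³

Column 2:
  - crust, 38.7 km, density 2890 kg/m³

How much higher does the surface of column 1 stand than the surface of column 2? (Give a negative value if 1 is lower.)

−1.74 km

For any compensation level in the mantle, the mantle terms cancel and isostasy reduces to e = (Σt_1 − Σt_2) − (Σ(ρt)_1 − Σ(ρt)_2) / ρ_m.
Σt_1 = 26.46 km; Σt_2 = 38.7 km; Σ(ρt)_1 = 76443.8; Σ(ρt)_2 = 111843 (in km·kg/m³).
e = (26.46 − 38.7) − (76443.8 − 111843) / 3370 = −1.74 km.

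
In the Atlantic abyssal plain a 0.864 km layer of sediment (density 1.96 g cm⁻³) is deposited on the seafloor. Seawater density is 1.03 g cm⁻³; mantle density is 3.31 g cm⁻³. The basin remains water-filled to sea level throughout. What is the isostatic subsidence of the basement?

Submarine loading: the sediment displaces seawater, and the subsidence is in turn flooded, so s (ρ_m − ρ_w) = t (ρ_sed − ρ_w).
s = 0.864 km × (1.96 − 1.03) / (3.31 − 1.03) = 0.352 km.

0.352 km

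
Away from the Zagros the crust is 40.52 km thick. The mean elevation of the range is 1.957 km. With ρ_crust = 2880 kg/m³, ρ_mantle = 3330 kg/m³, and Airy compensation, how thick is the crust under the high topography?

Root depth r = h ρ_c / (ρ_m − ρ_c) = 1.957 km × 2880 / 450 = 12.52 km.
Total thickness = T + h + r = 40.52 km + 1.957 km + 12.52 km = 55 km.

55 km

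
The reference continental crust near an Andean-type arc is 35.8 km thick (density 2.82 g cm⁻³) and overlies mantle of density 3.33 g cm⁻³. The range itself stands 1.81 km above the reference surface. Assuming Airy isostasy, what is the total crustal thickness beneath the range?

Root depth r = h ρ_c / (ρ_m − ρ_c) = 1.81 km × 2.82 / 0.51 = 10.01 km.
Total thickness = T + h + r = 35.8 km + 1.81 km + 10.01 km = 47.6 km.

47.6 km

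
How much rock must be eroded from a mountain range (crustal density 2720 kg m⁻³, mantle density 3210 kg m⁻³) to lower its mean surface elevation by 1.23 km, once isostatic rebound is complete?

Net drop Δ = e − u = e − e ρ_c/ρ_m = e (ρ_m − ρ_c)/ρ_m.
e = Δ ρ_m/(ρ_m − ρ_c) = 1.23 km × 3210/490 = 8.06 km.

8.06 km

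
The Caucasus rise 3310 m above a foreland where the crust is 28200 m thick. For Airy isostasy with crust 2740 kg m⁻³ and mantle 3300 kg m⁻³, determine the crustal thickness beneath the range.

47700 m

Root depth r = h ρ_c / (ρ_m − ρ_c) = 3310 m × 2740 / 560 = 16200 m.
Total thickness = T + h + r = 28200 m + 3310 m + 16200 m = 47700 m.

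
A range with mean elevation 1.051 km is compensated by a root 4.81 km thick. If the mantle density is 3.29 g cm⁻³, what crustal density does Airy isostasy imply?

2.7 g cm⁻³

ρ_c h = (ρ_m − ρ_c) r → ρ_c (h + r) = ρ_m r → ρ_c = ρ_m r / (h + r).
ρ_c = 3.29 × 4.81 km / (1.051 km + 4.81 km) = 2.7 g cm⁻³.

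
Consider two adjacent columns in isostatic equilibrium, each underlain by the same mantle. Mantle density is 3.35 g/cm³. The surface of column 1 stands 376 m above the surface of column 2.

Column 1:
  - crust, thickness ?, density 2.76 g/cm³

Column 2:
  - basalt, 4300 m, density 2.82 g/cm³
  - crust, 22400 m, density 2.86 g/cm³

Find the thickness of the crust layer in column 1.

Take the compensation level at the base of the deeper column (depth z_c below the surface of column 1) and equate Σ ρ_i t_i down to z_c; mantle fills any gap and the z_c terms cancel.
Column 1: x×2.76 + (z_c − 0 − x)×3.35
Column 2: 376×0 + 4300×2.82 + 22400×2.86 + (z_c − 376 − 26700)×3.35
The z_c×3.35 term appears on both sides and cancels. Collect the known terms of each column as K = Σ(ρt)_known − 3.35 × (depth of known layers): K_1 = 0 − 3.35×0 = 0; K_2 = 76190 − 3.35×(376 + 26700) = −14514.6.
Balance: K_1 − x×(3.35 − 2.76) = K_2, so x = (K_1 − K_2)/(3.35 − 2.76) = 14514.6/0.59 = 24600 m.

24600 m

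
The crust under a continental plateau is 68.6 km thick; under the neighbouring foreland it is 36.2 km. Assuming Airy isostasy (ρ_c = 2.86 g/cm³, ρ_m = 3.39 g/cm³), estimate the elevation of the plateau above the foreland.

Excess crust Δ = 68.6 km − 36.2 km = 32.4 km, split between elevation h and root r with h + r = Δ.
Airy balance ρ_c h = (ρ_m − ρ_c) r gives r = h ρ_c/(ρ_m − ρ_c), so h (1 + ρ_c/(ρ_m − ρ_c)) = Δ, i.e. h = Δ (ρ_m − ρ_c)/ρ_m.
h = 32.4 km × 0.53/3.39 = 5.07 km.

5.07 km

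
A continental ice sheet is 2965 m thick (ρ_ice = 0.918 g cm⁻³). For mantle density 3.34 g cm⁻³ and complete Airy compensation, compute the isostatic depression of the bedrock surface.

In Airy isostatic equilibrium: the ice load ρ_ice t is balanced by mantle displaced below, ρ_m s.
s = t ρ_ice / ρ_m = 2965 m × 0.918/3.34 = 815 m.

815 m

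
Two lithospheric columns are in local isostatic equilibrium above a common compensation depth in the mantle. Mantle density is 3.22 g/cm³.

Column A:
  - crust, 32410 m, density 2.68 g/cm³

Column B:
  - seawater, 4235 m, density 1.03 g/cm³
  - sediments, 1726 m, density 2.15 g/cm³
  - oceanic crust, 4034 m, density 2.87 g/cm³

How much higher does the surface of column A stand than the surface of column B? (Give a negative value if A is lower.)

1540 m

For any compensation level in the mantle, the mantle terms cancel and isostasy reduces to e = (Σt_A − Σt_B) − (Σ(ρt)_A − Σ(ρt)_B) / ρ_m.
Σt_A = 32410 m; Σt_B = 9995 m; Σ(ρt)_A = 86858.8; Σ(ρt)_B = 19650.53 (in m·g/cm³).
e = (32410 − 9995) − (86858.8 − 19650.53) / 3.22 = 1540 m.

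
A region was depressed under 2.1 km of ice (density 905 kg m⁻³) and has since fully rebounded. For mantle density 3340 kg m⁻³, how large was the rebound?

0.569 km

Removing the load lets mantle flow back in; uplift u satisfies ρ_ice t = ρ_m u.
u = t ρ_ice/ρ_m = 2.1 km × 905/3340 = 0.569 km.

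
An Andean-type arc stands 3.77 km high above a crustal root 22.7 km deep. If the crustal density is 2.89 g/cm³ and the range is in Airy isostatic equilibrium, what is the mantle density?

Airy balance: ρ_c h = (ρ_m − ρ_c) r → ρ_m = ρ_c (1 + h/r).
ρ_m = 2.89 × (1 + 3.77 km/22.7 km) = 3.37 g/cm³.

3.37 g/cm³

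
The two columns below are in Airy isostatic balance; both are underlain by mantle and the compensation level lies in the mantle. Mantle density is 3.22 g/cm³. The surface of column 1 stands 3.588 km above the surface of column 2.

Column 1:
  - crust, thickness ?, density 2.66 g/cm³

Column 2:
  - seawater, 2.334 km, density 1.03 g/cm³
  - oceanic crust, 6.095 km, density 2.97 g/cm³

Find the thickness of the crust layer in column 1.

Take the compensation level at the base of the deeper column (depth z_c below the surface of column 1) and equate Σ ρ_i t_i down to z_c; mantle fills any gap and the z_c terms cancel.
Column 1: x×2.66 + (z_c − 0 − x)×3.22
Column 2: 3.588×0 + 2.334×1.03 + 6.095×2.97 + (z_c − 3.588 − 8.429)×3.22
The z_c×3.22 term appears on both sides and cancels. Collect the known terms of each column as K = Σ(ρt)_known − 3.22 × (depth of known layers): K_1 = 0 − 3.22×0 = 0; K_2 = 20.50617 − 3.22×(3.588 + 8.429) = −18.18857.
Balance: K_1 − x×(3.22 − 2.66) = K_2, so x = (K_1 − K_2)/(3.22 − 2.66) = 18.1886/0.56 = 32.5 km.

32.5 km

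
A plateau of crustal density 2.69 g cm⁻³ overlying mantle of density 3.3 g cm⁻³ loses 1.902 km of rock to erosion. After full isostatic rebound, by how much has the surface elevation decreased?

0.352 km

Rebound u = e ρ_c/ρ_m = 1.902 km × 2.69/3.3 = 1.55 km.
Net surface drop = e − u = 1.902 km − 1.55 km = e (ρ_m − ρ_c)/ρ_m = 0.352 km.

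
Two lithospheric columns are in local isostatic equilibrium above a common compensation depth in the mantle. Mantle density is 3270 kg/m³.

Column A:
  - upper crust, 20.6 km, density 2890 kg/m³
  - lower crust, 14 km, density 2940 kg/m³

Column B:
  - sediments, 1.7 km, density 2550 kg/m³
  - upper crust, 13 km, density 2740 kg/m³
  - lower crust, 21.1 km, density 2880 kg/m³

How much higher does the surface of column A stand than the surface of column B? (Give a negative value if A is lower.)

−1.19 km

For any compensation level in the mantle, the mantle terms cancel and isostasy reduces to e = (Σt_A − Σt_B) − (Σ(ρt)_A − Σ(ρt)_B) / ρ_m.
Σt_A = 34.6 km; Σt_B = 35.8 km; Σ(ρt)_A = 100694; Σ(ρt)_B = 100723 (in km·kg/m³).
e = (34.6 − 35.8) − (100694 − 100723) / 3270 = −1.19 km.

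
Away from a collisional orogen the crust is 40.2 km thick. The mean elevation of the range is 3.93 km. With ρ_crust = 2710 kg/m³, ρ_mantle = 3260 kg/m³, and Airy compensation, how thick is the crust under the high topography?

Root depth r = h ρ_c / (ρ_m − ρ_c) = 3.93 km × 2710 / 550 = 19.36 km.
Total thickness = T + h + r = 40.2 km + 3.93 km + 19.36 km = 63.5 km.

63.5 km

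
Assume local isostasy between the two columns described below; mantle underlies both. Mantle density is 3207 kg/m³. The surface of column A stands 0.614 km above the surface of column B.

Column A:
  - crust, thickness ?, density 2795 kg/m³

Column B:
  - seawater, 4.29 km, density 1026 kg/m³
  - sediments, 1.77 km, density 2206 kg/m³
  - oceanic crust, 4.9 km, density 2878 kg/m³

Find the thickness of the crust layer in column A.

Take the compensation level at the base of the deeper column (depth z_c below the surface of column A) and equate Σ ρ_i t_i down to z_c; mantle fills any gap and the z_c terms cancel.
Column A: x×2795 + (z_c − 0 − x)×3207
Column B: 0.614×0 + 4.29×1026 + 1.77×2206 + 4.9×2878 + (z_c − 0.614 − 10.96)×3207
The z_c×3207 term appears on both sides and cancels. Collect the known terms of each column as K = Σ(ρt)_known − 3207 × (depth of known layers): K_A = 0 − 3207×0 = 0; K_B = 22408.36 − 3207×(0.614 + 10.96) = −14709.458.
Balance: K_A − x×(3207 − 2795) = K_B, so x = (K_A − K_B)/(3207 − 2795) = 14709.5/412 = 35.7 km.

35.7 km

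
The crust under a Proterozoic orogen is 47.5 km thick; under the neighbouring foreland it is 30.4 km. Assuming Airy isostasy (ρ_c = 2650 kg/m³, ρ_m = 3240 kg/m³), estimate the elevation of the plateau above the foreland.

Excess crust Δ = 47.5 km − 30.4 km = 17.1 km, split between elevation h and root r with h + r = Δ.
Airy balance ρ_c h = (ρ_m − ρ_c) r gives r = h ρ_c/(ρ_m − ρ_c), so h (1 + ρ_c/(ρ_m − ρ_c)) = Δ, i.e. h = Δ (ρ_m − ρ_c)/ρ_m.
h = 17.1 km × 590/3240 = 3.11 km.

3.11 km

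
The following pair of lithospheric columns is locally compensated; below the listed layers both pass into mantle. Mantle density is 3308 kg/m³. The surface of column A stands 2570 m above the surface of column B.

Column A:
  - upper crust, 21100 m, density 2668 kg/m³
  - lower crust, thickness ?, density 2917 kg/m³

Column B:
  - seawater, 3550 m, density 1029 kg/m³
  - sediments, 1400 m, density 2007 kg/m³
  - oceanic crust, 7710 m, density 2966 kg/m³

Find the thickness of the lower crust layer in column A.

19300 m

Take the compensation level at the base of the deeper column (depth z_c below the surface of column A) and equate Σ ρ_i t_i down to z_c; mantle fills any gap and the z_c terms cancel.
Column A: 21100×2668 + x×2917 + (z_c − 21100 − x)×3308
Column B: 2570×0 + 3550×1029 + 1400×2007 + 7710×2966 + (z_c − 2570 − 12660)×3308
The z_c×3308 term appears on both sides and cancels. Collect the known terms of each column as K = Σ(ρt)_known − 3308 × (depth of known layers): K_A = 56294800 − 3308×21100 = −13504000; K_B = 29330610 − 3308×(2570 + 12660) = −21050230.
Balance: K_A − x×(3308 − 2917) = K_B, so x = (K_A − K_B)/(3308 − 2917) = 7546230/391 = 19300 m.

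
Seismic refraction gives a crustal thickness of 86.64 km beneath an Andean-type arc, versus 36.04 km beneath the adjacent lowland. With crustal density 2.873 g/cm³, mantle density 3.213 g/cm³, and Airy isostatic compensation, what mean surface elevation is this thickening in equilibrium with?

Excess crust Δ = 86.64 km − 36.04 km = 50.6 km, split between elevation h and root r with h + r = Δ.
Airy balance ρ_c h = (ρ_m − ρ_c) r gives r = h ρ_c/(ρ_m − ρ_c), so h (1 + ρ_c/(ρ_m − ρ_c)) = Δ, i.e. h = Δ (ρ_m − ρ_c)/ρ_m.
h = 50.6 km × 0.34/3.213 = 5.35 km.

5.35 km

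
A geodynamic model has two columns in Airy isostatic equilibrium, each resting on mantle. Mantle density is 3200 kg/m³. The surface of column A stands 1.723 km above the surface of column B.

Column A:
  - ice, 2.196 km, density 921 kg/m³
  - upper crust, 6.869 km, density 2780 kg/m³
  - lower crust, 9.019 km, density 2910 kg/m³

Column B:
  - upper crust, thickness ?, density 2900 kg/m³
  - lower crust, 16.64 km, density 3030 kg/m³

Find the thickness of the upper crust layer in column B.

Take the compensation level at the base of the deeper column (depth z_c below the surface of column A) and equate Σ ρ_i t_i down to z_c; mantle fills any gap and the z_c terms cancel.
Column A: 2.196×921 + 6.869×2780 + 9.019×2910 + (z_c − 18.084)×3200
Column B: 1.723×0 + x×2900 + 16.64×3030 + (z_c − 1.723 − 16.64 − x)×3200
The z_c×3200 term appears on both sides and cancels. Collect the known terms of each column as K = Σ(ρt)_known − 3200 × (depth of known layers): K_A = 47363.626 − 3200×18.084 = −10505.174; K_B = 50419.2 − 3200×(1.723 + 16.64) = −8342.4.
Balance: K_A = K_B − x×(3200 − 2900), so x = (K_B − K_A)/(3200 − 2900) = 2162.77/300 = 7.21 km.

7.21 km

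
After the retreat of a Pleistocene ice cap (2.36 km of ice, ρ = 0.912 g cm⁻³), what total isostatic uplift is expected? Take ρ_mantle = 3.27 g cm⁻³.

0.658 km

Removing the load lets mantle flow back in; uplift u satisfies ρ_ice t = ρ_m u.
u = t ρ_ice/ρ_m = 2.36 km × 0.912/3.27 = 0.658 km.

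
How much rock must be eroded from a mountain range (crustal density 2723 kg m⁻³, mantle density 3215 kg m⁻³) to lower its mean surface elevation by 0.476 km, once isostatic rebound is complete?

3.11 km

Net drop Δ = e − u = e − e ρ_c/ρ_m = e (ρ_m − ρ_c)/ρ_m.
e = Δ ρ_m/(ρ_m − ρ_c) = 0.476 km × 3215/492 = 3.11 km.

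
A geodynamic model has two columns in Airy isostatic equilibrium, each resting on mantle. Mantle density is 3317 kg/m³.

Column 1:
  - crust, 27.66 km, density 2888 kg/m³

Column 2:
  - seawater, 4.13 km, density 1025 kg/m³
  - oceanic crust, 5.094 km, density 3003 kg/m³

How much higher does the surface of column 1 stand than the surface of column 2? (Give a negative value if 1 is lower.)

0.241 km

For any compensation level in the mantle, the mantle terms cancel and isostasy reduces to e = (Σt_1 − Σt_2) − (Σ(ρt)_1 − Σ(ρt)_2) / ρ_m.
Σt_1 = 27.66 km; Σt_2 = 9.224 km; Σ(ρt)_1 = 79882.08; Σ(ρt)_2 = 19530.532 (in km·kg/m³).
e = (27.66 − 9.224) − (79882.08 − 19530.532) / 3317 = 0.241 km.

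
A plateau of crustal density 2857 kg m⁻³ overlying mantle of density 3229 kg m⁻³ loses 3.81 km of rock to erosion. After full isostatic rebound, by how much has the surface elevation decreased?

0.439 km

Rebound u = e ρ_c/ρ_m = 3.81 km × 2857/3229 = 3.371 km.
Net surface drop = e − u = 3.81 km − 3.371 km = e (ρ_m − ρ_c)/ρ_m = 0.439 km.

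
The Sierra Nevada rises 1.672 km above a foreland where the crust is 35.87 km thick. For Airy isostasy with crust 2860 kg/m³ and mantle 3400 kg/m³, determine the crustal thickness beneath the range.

46.4 km

Root depth r = h ρ_c / (ρ_m − ρ_c) = 1.672 km × 2860 / 540 = 8.855 km.
Total thickness = T + h + r = 35.87 km + 1.672 km + 8.855 km = 46.4 km.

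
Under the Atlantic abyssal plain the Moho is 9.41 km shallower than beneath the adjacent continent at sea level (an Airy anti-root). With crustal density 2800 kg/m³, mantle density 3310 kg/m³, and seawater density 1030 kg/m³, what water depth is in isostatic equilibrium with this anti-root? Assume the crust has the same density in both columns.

2.71 km

Replacing a thickness d of crust by seawater at the top must be balanced by replacing crust with mantle at the base: d (ρ_c − ρ_w) = a (ρ_m − ρ_c).
d = a (ρ_m − ρ_c)/(ρ_c − ρ_w) = 9.41 km × 510/1770 = 2.71 km.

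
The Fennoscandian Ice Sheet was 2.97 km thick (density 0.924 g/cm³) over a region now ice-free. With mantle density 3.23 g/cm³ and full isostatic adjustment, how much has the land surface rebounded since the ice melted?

0.85 km

Removing the load lets mantle flow back in; uplift u satisfies ρ_ice t = ρ_m u.
u = t ρ_ice/ρ_m = 2.97 km × 0.924/3.23 = 0.85 km.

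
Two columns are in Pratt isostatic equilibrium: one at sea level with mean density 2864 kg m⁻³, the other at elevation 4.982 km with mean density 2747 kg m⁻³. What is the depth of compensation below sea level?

ρ_ref D = ρ (D + h) → D (ρ_ref − ρ) = ρ h.
D = ρ h/(ρ_ref − ρ) = 2747 × 4.982 km/(2864 − 2747) = 117 km.

117 km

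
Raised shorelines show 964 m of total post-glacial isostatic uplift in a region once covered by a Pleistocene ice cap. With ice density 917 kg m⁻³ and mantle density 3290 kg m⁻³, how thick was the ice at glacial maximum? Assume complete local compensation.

3460 m

u = t ρ_ice/ρ_m → t = u ρ_m/ρ_ice = 964 m × 3290/917 = 3460 m.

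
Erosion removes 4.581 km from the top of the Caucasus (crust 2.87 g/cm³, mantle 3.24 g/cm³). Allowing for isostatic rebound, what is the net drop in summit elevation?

0.523 km

Rebound u = e ρ_c/ρ_m = 4.581 km × 2.87/3.24 = 4.058 km.
Net surface drop = e − u = 4.581 km − 4.058 km = e (ρ_m − ρ_c)/ρ_m = 0.523 km.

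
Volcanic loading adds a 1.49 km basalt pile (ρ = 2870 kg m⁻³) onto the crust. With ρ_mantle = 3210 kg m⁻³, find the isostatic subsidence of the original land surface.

1.33 km

Subaerial loading: s = t ρ_load / ρ_m.
s = 1.49 km × 2870/3210 = 1.33 km.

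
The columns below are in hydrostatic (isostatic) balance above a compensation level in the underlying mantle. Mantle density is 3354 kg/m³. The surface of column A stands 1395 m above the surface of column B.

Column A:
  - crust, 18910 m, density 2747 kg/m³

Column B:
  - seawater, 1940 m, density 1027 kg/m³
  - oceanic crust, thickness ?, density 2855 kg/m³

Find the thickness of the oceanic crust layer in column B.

4580 m

Take the compensation level at the base of the deeper column (depth z_c below the surface of column A) and equate Σ ρ_i t_i down to z_c; mantle fills any gap and the z_c terms cancel.
Column A: 18910×2747 + (z_c − 18910)×3354
Column B: 1395×0 + 1940×1027 + x×2855 + (z_c − 1395 − 1940 − x)×3354
The z_c×3354 term appears on both sides and cancels. Collect the known terms of each column as K = Σ(ρt)_known − 3354 × (depth of known layers): K_A = 51945770 − 3354×18910 = −11478370; K_B = 1992380 − 3354×(1395 + 1940) = −9193210.
Balance: K_A = K_B − x×(3354 − 2855), so x = (K_B − K_A)/(3354 − 2855) = 2285160/499 = 4580 m.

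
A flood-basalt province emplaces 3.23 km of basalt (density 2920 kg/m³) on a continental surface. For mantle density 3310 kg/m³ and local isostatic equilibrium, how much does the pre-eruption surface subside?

2.85 km

Subaerial loading: s = t ρ_load / ρ_m.
s = 3.23 km × 2920/3310 = 2.85 km.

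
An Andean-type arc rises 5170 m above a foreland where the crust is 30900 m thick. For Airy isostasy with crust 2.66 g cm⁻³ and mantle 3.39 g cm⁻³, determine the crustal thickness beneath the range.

Root depth r = h ρ_c / (ρ_m − ρ_c) = 5170 m × 2.66 / 0.73 = 18840 m.
Total thickness = T + h + r = 30900 m + 5170 m + 18840 m = 54900 m.

54900 m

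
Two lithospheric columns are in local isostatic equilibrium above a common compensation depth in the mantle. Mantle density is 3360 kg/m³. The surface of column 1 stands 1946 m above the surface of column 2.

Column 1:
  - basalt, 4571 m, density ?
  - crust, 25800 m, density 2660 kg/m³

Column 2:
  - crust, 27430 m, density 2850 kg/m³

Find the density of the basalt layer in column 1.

2820 kg/m³

Take the compensation level at the base of the deeper column (depth z_c below the surface of column 1) and equate Σ ρ_i t_i down to z_c; mantle fills any gap and the z_c terms cancel.
Column 1: 4571×ρ + 25800×2660 + (z_c − 30371)×3360
Column 2: 1946×0 + 27430×2850 + (z_c − 1946 − 27430)×3360
The z_c×3360 term appears on both sides and cancels. Collect the known terms of each column as K = Σ(ρt)_known − 3360 × (depth of known layers): K_1 = 68628000 − 3360×30371 = −33418560; K_2 = 78175500 − 3360×(1946 + 27430) = −20527860.
Balance: K_1 + 4571×ρ = K_2, so ρ = (K_2 − K_1)/4571 = 12890700/4571 = 2820 kg/m³.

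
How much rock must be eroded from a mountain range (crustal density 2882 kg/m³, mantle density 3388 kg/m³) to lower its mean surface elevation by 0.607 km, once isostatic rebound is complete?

Net drop Δ = e − u = e − e ρ_c/ρ_m = e (ρ_m − ρ_c)/ρ_m.
e = Δ ρ_m/(ρ_m − ρ_c) = 0.607 km × 3388/506 = 4.06 km.

4.06 km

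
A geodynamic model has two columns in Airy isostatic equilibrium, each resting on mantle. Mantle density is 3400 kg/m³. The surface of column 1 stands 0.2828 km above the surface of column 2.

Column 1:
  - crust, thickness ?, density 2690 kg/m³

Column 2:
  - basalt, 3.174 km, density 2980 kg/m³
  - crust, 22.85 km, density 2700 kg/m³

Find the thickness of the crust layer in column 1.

25.8 km

Take the compensation level at the base of the deeper column (depth z_c below the surface of column 1) and equate Σ ρ_i t_i down to z_c; mantle fills any gap and the z_c terms cancel.
Column 1: x×2690 + (z_c − 0 − x)×3400
Column 2: 0.2828×0 + 3.174×2980 + 22.85×2700 + (z_c − 0.2828 − 26.024)×3400
The z_c×3400 term appears on both sides and cancels. Collect the known terms of each column as K = Σ(ρt)_known − 3400 × (depth of known layers): K_1 = 0 − 3400×0 = 0; K_2 = 71153.52 − 3400×(0.2828 + 26.024) = −18289.6.
Balance: K_1 − x×(3400 − 2690) = K_2, so x = (K_1 − K_2)/(3400 − 2690) = 18289.6/710 = 25.8 km.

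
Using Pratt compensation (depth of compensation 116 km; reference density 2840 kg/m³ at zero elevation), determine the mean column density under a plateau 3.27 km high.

2760 kg/m³

Pratt balance: ρ_ref D = ρ (D + h).
ρ = ρ_ref D/(D + h) = 2840 × 116 km/(116 km + 3.27 km) = 2760 kg/m³.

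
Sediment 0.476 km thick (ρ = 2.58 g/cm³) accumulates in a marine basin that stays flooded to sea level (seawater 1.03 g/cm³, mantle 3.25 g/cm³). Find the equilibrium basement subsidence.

0.332 km

Submarine loading: the sediment displaces seawater, and the subsidence is in turn flooded, so s (ρ_m − ρ_w) = t (ρ_sed − ρ_w).
s = 0.476 km × (2.58 − 1.03) / (3.25 − 1.03) = 0.332 km.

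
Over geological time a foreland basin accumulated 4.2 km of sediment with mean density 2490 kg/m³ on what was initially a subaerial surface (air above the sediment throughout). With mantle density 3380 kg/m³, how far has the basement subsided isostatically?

Subaerial load: s = t ρ_sed / ρ_m = 4.2 km × 2490/3380 = 3.09 km.

3.09 km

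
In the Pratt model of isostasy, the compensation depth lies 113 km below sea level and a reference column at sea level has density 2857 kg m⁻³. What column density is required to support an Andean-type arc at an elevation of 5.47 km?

2730 kg m⁻³

Pratt balance: ρ_ref D = ρ (D + h).
ρ = ρ_ref D/(D + h) = 2857 × 113 km/(113 km + 5.47 km) = 2730 kg m⁻³.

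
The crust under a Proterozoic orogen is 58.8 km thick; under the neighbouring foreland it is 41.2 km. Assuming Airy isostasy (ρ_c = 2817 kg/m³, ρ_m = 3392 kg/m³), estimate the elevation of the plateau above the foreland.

2.98 km

Excess crust Δ = 58.8 km − 41.2 km = 17.6 km, split between elevation h and root r with h + r = Δ.
Airy balance ρ_c h = (ρ_m − ρ_c) r gives r = h ρ_c/(ρ_m − ρ_c), so h (1 + ρ_c/(ρ_m − ρ_c)) = Δ, i.e. h = Δ (ρ_m − ρ_c)/ρ_m.
h = 17.6 km × 575/3392 = 2.98 km.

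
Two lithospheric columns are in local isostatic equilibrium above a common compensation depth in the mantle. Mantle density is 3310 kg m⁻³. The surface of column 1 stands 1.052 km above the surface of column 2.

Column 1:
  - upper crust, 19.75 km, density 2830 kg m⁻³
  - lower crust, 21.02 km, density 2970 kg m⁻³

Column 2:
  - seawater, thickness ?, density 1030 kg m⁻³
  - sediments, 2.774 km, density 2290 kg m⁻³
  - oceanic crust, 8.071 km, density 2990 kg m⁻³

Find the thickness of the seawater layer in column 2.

3.39 km

Take the compensation level at the base of the deeper column (depth z_c below the surface of column 1) and equate Σ ρ_i t_i down to z_c; mantle fills any gap and the z_c terms cancel.
Column 1: 19.75×2830 + 21.02×2970 + (z_c − 40.77)×3310
Column 2: 1.052×0 + x×1030 + 2.774×2290 + 8.071×2990 + (z_c − 1.052 − 10.845 − x)×3310
The z_c×3310 term appears on both sides and cancels. Collect the known terms of each column as K = Σ(ρt)_known − 3310 × (depth of known layers): K_1 = 118321.9 − 3310×40.77 = −16626.8; K_2 = 30484.75 − 3310×(1.052 + 10.845) = −8894.32.
Balance: K_1 = K_2 − x×(3310 − 1030), so x = (K_2 − K_1)/(3310 − 1030) = 7732.48/2280 = 3.39 km.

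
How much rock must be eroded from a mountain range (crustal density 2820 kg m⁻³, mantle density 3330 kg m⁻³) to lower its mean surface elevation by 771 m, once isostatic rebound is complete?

Net drop Δ = e − u = e − e ρ_c/ρ_m = e (ρ_m − ρ_c)/ρ_m.
e = Δ ρ_m/(ρ_m − ρ_c) = 771 m × 3330/510 = 5030 m.

5030 m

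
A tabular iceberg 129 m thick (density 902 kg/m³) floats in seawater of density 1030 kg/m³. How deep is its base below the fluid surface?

Draft d = t ρ_obj/ρ_fluid = 129 m × 902/1030 = 113 m.

113 m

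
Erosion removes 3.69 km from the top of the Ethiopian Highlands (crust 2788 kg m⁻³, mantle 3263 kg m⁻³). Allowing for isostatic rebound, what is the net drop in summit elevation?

0.537 km

Rebound u = e ρ_c/ρ_m = 3.69 km × 2788/3263 = 3.153 km.
Net surface drop = e − u = 3.69 km − 3.153 km = e (ρ_m − ρ_c)/ρ_m = 0.537 km.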